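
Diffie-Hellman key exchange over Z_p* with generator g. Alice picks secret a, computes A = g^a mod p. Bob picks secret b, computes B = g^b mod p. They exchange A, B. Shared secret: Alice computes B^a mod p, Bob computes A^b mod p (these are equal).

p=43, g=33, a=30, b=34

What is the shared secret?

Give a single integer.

A = 33^30 mod 43  (bits of 30 = 11110)
  bit 0 = 1: r = r^2 * 33 mod 43 = 1^2 * 33 = 1*33 = 33
  bit 1 = 1: r = r^2 * 33 mod 43 = 33^2 * 33 = 14*33 = 32
  bit 2 = 1: r = r^2 * 33 mod 43 = 32^2 * 33 = 35*33 = 37
  bit 3 = 1: r = r^2 * 33 mod 43 = 37^2 * 33 = 36*33 = 27
  bit 4 = 0: r = r^2 mod 43 = 27^2 = 41
  -> A = 41
B = 33^34 mod 43  (bits of 34 = 100010)
  bit 0 = 1: r = r^2 * 33 mod 43 = 1^2 * 33 = 1*33 = 33
  bit 1 = 0: r = r^2 mod 43 = 33^2 = 14
  bit 2 = 0: r = r^2 mod 43 = 14^2 = 24
  bit 3 = 0: r = r^2 mod 43 = 24^2 = 17
  bit 4 = 1: r = r^2 * 33 mod 43 = 17^2 * 33 = 31*33 = 34
  bit 5 = 0: r = r^2 mod 43 = 34^2 = 38
  -> B = 38
s = B^a = 38^30 mod 43  (bits of 30 = 11110)
  bit 0 = 1: r = r^2 * 38 mod 43 = 1^2 * 38 = 1*38 = 38
  bit 1 = 1: r = r^2 * 38 mod 43 = 38^2 * 38 = 25*38 = 4
  bit 2 = 1: r = r^2 * 38 mod 43 = 4^2 * 38 = 16*38 = 6
  bit 3 = 1: r = r^2 * 38 mod 43 = 6^2 * 38 = 36*38 = 35
  bit 4 = 0: r = r^2 mod 43 = 35^2 = 21
  -> s = B^a = 21

Answer: 21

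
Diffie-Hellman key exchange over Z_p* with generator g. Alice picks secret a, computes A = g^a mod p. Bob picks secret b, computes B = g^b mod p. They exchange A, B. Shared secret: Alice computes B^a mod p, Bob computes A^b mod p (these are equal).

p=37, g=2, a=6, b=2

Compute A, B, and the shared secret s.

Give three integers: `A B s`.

Answer: 27 4 26

Derivation:
A = 2^6 mod 37  (bits of 6 = 110)
  bit 0 = 1: r = r^2 * 2 mod 37 = 1^2 * 2 = 1*2 = 2
  bit 1 = 1: r = r^2 * 2 mod 37 = 2^2 * 2 = 4*2 = 8
  bit 2 = 0: r = r^2 mod 37 = 8^2 = 27
  -> A = 27
B = 2^2 mod 37  (bits of 2 = 10)
  bit 0 = 1: r = r^2 * 2 mod 37 = 1^2 * 2 = 1*2 = 2
  bit 1 = 0: r = r^2 mod 37 = 2^2 = 4
  -> B = 4
s = B^a = 4^6 mod 37  (bits of 6 = 110)
  bit 0 = 1: r = r^2 * 4 mod 37 = 1^2 * 4 = 1*4 = 4
  bit 1 = 1: r = r^2 * 4 mod 37 = 4^2 * 4 = 16*4 = 27
  bit 2 = 0: r = r^2 mod 37 = 27^2 = 26
  -> s = B^a = 26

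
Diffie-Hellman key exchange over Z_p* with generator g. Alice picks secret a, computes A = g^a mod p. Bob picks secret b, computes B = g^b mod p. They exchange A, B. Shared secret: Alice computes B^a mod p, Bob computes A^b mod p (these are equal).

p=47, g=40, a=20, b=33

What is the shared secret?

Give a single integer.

A = 40^20 mod 47  (bits of 20 = 10100)
  bit 0 = 1: r = r^2 * 40 mod 47 = 1^2 * 40 = 1*40 = 40
  bit 1 = 0: r = r^2 mod 47 = 40^2 = 2
  bit 2 = 1: r = r^2 * 40 mod 47 = 2^2 * 40 = 4*40 = 19
  bit 3 = 0: r = r^2 mod 47 = 19^2 = 32
  bit 4 = 0: r = r^2 mod 47 = 32^2 = 37
  -> A = 37
B = 40^33 mod 47  (bits of 33 = 100001)
  bit 0 = 1: r = r^2 * 40 mod 47 = 1^2 * 40 = 1*40 = 40
  bit 1 = 0: r = r^2 mod 47 = 40^2 = 2
  bit 2 = 0: r = r^2 mod 47 = 2^2 = 4
  bit 3 = 0: r = r^2 mod 47 = 4^2 = 16
  bit 4 = 0: r = r^2 mod 47 = 16^2 = 21
  bit 5 = 1: r = r^2 * 40 mod 47 = 21^2 * 40 = 18*40 = 15
  -> B = 15
s = B^a = 15^20 mod 47  (bits of 20 = 10100)
  bit 0 = 1: r = r^2 * 15 mod 47 = 1^2 * 15 = 1*15 = 15
  bit 1 = 0: r = r^2 mod 47 = 15^2 = 37
  bit 2 = 1: r = r^2 * 15 mod 47 = 37^2 * 15 = 6*15 = 43
  bit 3 = 0: r = r^2 mod 47 = 43^2 = 16
  bit 4 = 0: r = r^2 mod 47 = 16^2 = 21
  -> s = B^a = 21

Answer: 21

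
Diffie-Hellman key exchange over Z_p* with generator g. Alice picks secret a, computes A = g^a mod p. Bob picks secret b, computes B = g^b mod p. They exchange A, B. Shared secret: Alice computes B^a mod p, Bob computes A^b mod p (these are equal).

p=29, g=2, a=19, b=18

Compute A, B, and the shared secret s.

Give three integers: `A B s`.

Answer: 26 13 6

Derivation:
A = 2^19 mod 29  (bits of 19 = 10011)
  bit 0 = 1: r = r^2 * 2 mod 29 = 1^2 * 2 = 1*2 = 2
  bit 1 = 0: r = r^2 mod 29 = 2^2 = 4
  bit 2 = 0: r = r^2 mod 29 = 4^2 = 16
  bit 3 = 1: r = r^2 * 2 mod 29 = 16^2 * 2 = 24*2 = 19
  bit 4 = 1: r = r^2 * 2 mod 29 = 19^2 * 2 = 13*2 = 26
  -> A = 26
B = 2^18 mod 29  (bits of 18 = 10010)
  bit 0 = 1: r = r^2 * 2 mod 29 = 1^2 * 2 = 1*2 = 2
  bit 1 = 0: r = r^2 mod 29 = 2^2 = 4
  bit 2 = 0: r = r^2 mod 29 = 4^2 = 16
  bit 3 = 1: r = r^2 * 2 mod 29 = 16^2 * 2 = 24*2 = 19
  bit 4 = 0: r = r^2 mod 29 = 19^2 = 13
  -> B = 13
s = B^a = 13^19 mod 29  (bits of 19 = 10011)
  bit 0 = 1: r = r^2 * 13 mod 29 = 1^2 * 13 = 1*13 = 13
  bit 1 = 0: r = r^2 mod 29 = 13^2 = 24
  bit 2 = 0: r = r^2 mod 29 = 24^2 = 25
  bit 3 = 1: r = r^2 * 13 mod 29 = 25^2 * 13 = 16*13 = 5
  bit 4 = 1: r = r^2 * 13 mod 29 = 5^2 * 13 = 25*13 = 6
  -> s = B^a = 6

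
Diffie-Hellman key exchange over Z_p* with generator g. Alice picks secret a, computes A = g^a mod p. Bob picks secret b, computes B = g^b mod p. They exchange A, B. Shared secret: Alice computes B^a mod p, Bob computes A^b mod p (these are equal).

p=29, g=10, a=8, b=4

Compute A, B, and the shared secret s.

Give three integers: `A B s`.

A = 10^8 mod 29  (bits of 8 = 1000)
  bit 0 = 1: r = r^2 * 10 mod 29 = 1^2 * 10 = 1*10 = 10
  bit 1 = 0: r = r^2 mod 29 = 10^2 = 13
  bit 2 = 0: r = r^2 mod 29 = 13^2 = 24
  bit 3 = 0: r = r^2 mod 29 = 24^2 = 25
  -> A = 25
B = 10^4 mod 29  (bits of 4 = 100)
  bit 0 = 1: r = r^2 * 10 mod 29 = 1^2 * 10 = 1*10 = 10
  bit 1 = 0: r = r^2 mod 29 = 10^2 = 13
  bit 2 = 0: r = r^2 mod 29 = 13^2 = 24
  -> B = 24
s = B^a = 24^8 mod 29  (bits of 8 = 1000)
  bit 0 = 1: r = r^2 * 24 mod 29 = 1^2 * 24 = 1*24 = 24
  bit 1 = 0: r = r^2 mod 29 = 24^2 = 25
  bit 2 = 0: r = r^2 mod 29 = 25^2 = 16
  bit 3 = 0: r = r^2 mod 29 = 16^2 = 24
  -> s = B^a = 24

Answer: 25 24 24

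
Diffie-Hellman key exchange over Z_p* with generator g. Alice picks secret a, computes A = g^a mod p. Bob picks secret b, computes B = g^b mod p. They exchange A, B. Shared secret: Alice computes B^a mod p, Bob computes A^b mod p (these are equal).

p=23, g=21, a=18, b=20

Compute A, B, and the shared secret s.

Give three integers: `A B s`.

A = 21^18 mod 23  (bits of 18 = 10010)
  bit 0 = 1: r = r^2 * 21 mod 23 = 1^2 * 21 = 1*21 = 21
  bit 1 = 0: r = r^2 mod 23 = 21^2 = 4
  bit 2 = 0: r = r^2 mod 23 = 4^2 = 16
  bit 3 = 1: r = r^2 * 21 mod 23 = 16^2 * 21 = 3*21 = 17
  bit 4 = 0: r = r^2 mod 23 = 17^2 = 13
  -> A = 13
B = 21^20 mod 23  (bits of 20 = 10100)
  bit 0 = 1: r = r^2 * 21 mod 23 = 1^2 * 21 = 1*21 = 21
  bit 1 = 0: r = r^2 mod 23 = 21^2 = 4
  bit 2 = 1: r = r^2 * 21 mod 23 = 4^2 * 21 = 16*21 = 14
  bit 3 = 0: r = r^2 mod 23 = 14^2 = 12
  bit 4 = 0: r = r^2 mod 23 = 12^2 = 6
  -> B = 6
s = B^a = 6^18 mod 23  (bits of 18 = 10010)
  bit 0 = 1: r = r^2 * 6 mod 23 = 1^2 * 6 = 1*6 = 6
  bit 1 = 0: r = r^2 mod 23 = 6^2 = 13
  bit 2 = 0: r = r^2 mod 23 = 13^2 = 8
  bit 3 = 1: r = r^2 * 6 mod 23 = 8^2 * 6 = 18*6 = 16
  bit 4 = 0: r = r^2 mod 23 = 16^2 = 3
  -> s = B^a = 3

Answer: 13 6 3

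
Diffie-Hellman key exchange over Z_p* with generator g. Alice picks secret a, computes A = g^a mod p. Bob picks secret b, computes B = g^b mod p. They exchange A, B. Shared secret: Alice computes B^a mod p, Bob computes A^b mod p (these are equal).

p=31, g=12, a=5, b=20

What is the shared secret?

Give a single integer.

A = 12^5 mod 31  (bits of 5 = 101)
  bit 0 = 1: r = r^2 * 12 mod 31 = 1^2 * 12 = 1*12 = 12
  bit 1 = 0: r = r^2 mod 31 = 12^2 = 20
  bit 2 = 1: r = r^2 * 12 mod 31 = 20^2 * 12 = 28*12 = 26
  -> A = 26
B = 12^20 mod 31  (bits of 20 = 10100)
  bit 0 = 1: r = r^2 * 12 mod 31 = 1^2 * 12 = 1*12 = 12
  bit 1 = 0: r = r^2 mod 31 = 12^2 = 20
  bit 2 = 1: r = r^2 * 12 mod 31 = 20^2 * 12 = 28*12 = 26
  bit 3 = 0: r = r^2 mod 31 = 26^2 = 25
  bit 4 = 0: r = r^2 mod 31 = 25^2 = 5
  -> B = 5
s = B^a = 5^5 mod 31  (bits of 5 = 101)
  bit 0 = 1: r = r^2 * 5 mod 31 = 1^2 * 5 = 1*5 = 5
  bit 1 = 0: r = r^2 mod 31 = 5^2 = 25
  bit 2 = 1: r = r^2 * 5 mod 31 = 25^2 * 5 = 5*5 = 25
  -> s = B^a = 25

Answer: 25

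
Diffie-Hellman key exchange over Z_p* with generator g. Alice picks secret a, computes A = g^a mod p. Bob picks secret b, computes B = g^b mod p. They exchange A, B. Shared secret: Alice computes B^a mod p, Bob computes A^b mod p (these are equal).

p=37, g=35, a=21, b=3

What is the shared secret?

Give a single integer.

A = 35^21 mod 37  (bits of 21 = 10101)
  bit 0 = 1: r = r^2 * 35 mod 37 = 1^2 * 35 = 1*35 = 35
  bit 1 = 0: r = r^2 mod 37 = 35^2 = 4
  bit 2 = 1: r = r^2 * 35 mod 37 = 4^2 * 35 = 16*35 = 5
  bit 3 = 0: r = r^2 mod 37 = 5^2 = 25
  bit 4 = 1: r = r^2 * 35 mod 37 = 25^2 * 35 = 33*35 = 8
  -> A = 8
B = 35^3 mod 37  (bits of 3 = 11)
  bit 0 = 1: r = r^2 * 35 mod 37 = 1^2 * 35 = 1*35 = 35
  bit 1 = 1: r = r^2 * 35 mod 37 = 35^2 * 35 = 4*35 = 29
  -> B = 29
s = B^a = 29^21 mod 37  (bits of 21 = 10101)
  bit 0 = 1: r = r^2 * 29 mod 37 = 1^2 * 29 = 1*29 = 29
  bit 1 = 0: r = r^2 mod 37 = 29^2 = 27
  bit 2 = 1: r = r^2 * 29 mod 37 = 27^2 * 29 = 26*29 = 14
  bit 3 = 0: r = r^2 mod 37 = 14^2 = 11
  bit 4 = 1: r = r^2 * 29 mod 37 = 11^2 * 29 = 10*29 = 31
  -> s = B^a = 31

Answer: 31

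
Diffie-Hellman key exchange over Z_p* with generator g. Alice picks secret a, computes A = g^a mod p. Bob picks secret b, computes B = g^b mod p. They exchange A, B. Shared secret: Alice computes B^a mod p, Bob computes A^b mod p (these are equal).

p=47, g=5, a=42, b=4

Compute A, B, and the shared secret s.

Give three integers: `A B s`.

A = 5^42 mod 47  (bits of 42 = 101010)
  bit 0 = 1: r = r^2 * 5 mod 47 = 1^2 * 5 = 1*5 = 5
  bit 1 = 0: r = r^2 mod 47 = 5^2 = 25
  bit 2 = 1: r = r^2 * 5 mod 47 = 25^2 * 5 = 14*5 = 23
  bit 3 = 0: r = r^2 mod 47 = 23^2 = 12
  bit 4 = 1: r = r^2 * 5 mod 47 = 12^2 * 5 = 3*5 = 15
  bit 5 = 0: r = r^2 mod 47 = 15^2 = 37
  -> A = 37
B = 5^4 mod 47  (bits of 4 = 100)
  bit 0 = 1: r = r^2 * 5 mod 47 = 1^2 * 5 = 1*5 = 5
  bit 1 = 0: r = r^2 mod 47 = 5^2 = 25
  bit 2 = 0: r = r^2 mod 47 = 25^2 = 14
  -> B = 14
s = B^a = 14^42 mod 47  (bits of 42 = 101010)
  bit 0 = 1: r = r^2 * 14 mod 47 = 1^2 * 14 = 1*14 = 14
  bit 1 = 0: r = r^2 mod 47 = 14^2 = 8
  bit 2 = 1: r = r^2 * 14 mod 47 = 8^2 * 14 = 17*14 = 3
  bit 3 = 0: r = r^2 mod 47 = 3^2 = 9
  bit 4 = 1: r = r^2 * 14 mod 47 = 9^2 * 14 = 34*14 = 6
  bit 5 = 0: r = r^2 mod 47 = 6^2 = 36
  -> s = B^a = 36

Answer: 37 14 36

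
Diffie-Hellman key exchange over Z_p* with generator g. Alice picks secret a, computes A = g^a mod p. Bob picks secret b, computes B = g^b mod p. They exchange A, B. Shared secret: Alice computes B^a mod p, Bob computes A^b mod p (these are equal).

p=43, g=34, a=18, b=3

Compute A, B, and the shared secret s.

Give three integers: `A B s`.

Answer: 21 2 16

Derivation:
A = 34^18 mod 43  (bits of 18 = 10010)
  bit 0 = 1: r = r^2 * 34 mod 43 = 1^2 * 34 = 1*34 = 34
  bit 1 = 0: r = r^2 mod 43 = 34^2 = 38
  bit 2 = 0: r = r^2 mod 43 = 38^2 = 25
  bit 3 = 1: r = r^2 * 34 mod 43 = 25^2 * 34 = 23*34 = 8
  bit 4 = 0: r = r^2 mod 43 = 8^2 = 21
  -> A = 21
B = 34^3 mod 43  (bits of 3 = 11)
  bit 0 = 1: r = r^2 * 34 mod 43 = 1^2 * 34 = 1*34 = 34
  bit 1 = 1: r = r^2 * 34 mod 43 = 34^2 * 34 = 38*34 = 2
  -> B = 2
s = B^a = 2^18 mod 43  (bits of 18 = 10010)
  bit 0 = 1: r = r^2 * 2 mod 43 = 1^2 * 2 = 1*2 = 2
  bit 1 = 0: r = r^2 mod 43 = 2^2 = 4
  bit 2 = 0: r = r^2 mod 43 = 4^2 = 16
  bit 3 = 1: r = r^2 * 2 mod 43 = 16^2 * 2 = 41*2 = 39
  bit 4 = 0: r = r^2 mod 43 = 39^2 = 16
  -> s = B^a = 16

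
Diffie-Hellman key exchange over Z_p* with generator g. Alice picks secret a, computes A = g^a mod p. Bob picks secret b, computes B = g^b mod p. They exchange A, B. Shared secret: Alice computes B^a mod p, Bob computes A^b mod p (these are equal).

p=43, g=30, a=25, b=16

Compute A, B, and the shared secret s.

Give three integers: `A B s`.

Answer: 34 25 13

Derivation:
A = 30^25 mod 43  (bits of 25 = 11001)
  bit 0 = 1: r = r^2 * 30 mod 43 = 1^2 * 30 = 1*30 = 30
  bit 1 = 1: r = r^2 * 30 mod 43 = 30^2 * 30 = 40*30 = 39
  bit 2 = 0: r = r^2 mod 43 = 39^2 = 16
  bit 3 = 0: r = r^2 mod 43 = 16^2 = 41
  bit 4 = 1: r = r^2 * 30 mod 43 = 41^2 * 30 = 4*30 = 34
  -> A = 34
B = 30^16 mod 43  (bits of 16 = 10000)
  bit 0 = 1: r = r^2 * 30 mod 43 = 1^2 * 30 = 1*30 = 30
  bit 1 = 0: r = r^2 mod 43 = 30^2 = 40
  bit 2 = 0: r = r^2 mod 43 = 40^2 = 9
  bit 3 = 0: r = r^2 mod 43 = 9^2 = 38
  bit 4 = 0: r = r^2 mod 43 = 38^2 = 25
  -> B = 25
s = B^a = 25^25 mod 43  (bits of 25 = 11001)
  bit 0 = 1: r = r^2 * 25 mod 43 = 1^2 * 25 = 1*25 = 25
  bit 1 = 1: r = r^2 * 25 mod 43 = 25^2 * 25 = 23*25 = 16
  bit 2 = 0: r = r^2 mod 43 = 16^2 = 41
  bit 3 = 0: r = r^2 mod 43 = 41^2 = 4
  bit 4 = 1: r = r^2 * 25 mod 43 = 4^2 * 25 = 16*25 = 13
  -> s = B^a = 13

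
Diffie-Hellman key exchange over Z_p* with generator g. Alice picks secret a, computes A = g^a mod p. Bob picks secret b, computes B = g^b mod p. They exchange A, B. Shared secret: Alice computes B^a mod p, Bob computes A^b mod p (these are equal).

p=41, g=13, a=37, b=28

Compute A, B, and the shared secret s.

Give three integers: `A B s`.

A = 13^37 mod 41  (bits of 37 = 100101)
  bit 0 = 1: r = r^2 * 13 mod 41 = 1^2 * 13 = 1*13 = 13
  bit 1 = 0: r = r^2 mod 41 = 13^2 = 5
  bit 2 = 0: r = r^2 mod 41 = 5^2 = 25
  bit 3 = 1: r = r^2 * 13 mod 41 = 25^2 * 13 = 10*13 = 7
  bit 4 = 0: r = r^2 mod 41 = 7^2 = 8
  bit 5 = 1: r = r^2 * 13 mod 41 = 8^2 * 13 = 23*13 = 12
  -> A = 12
B = 13^28 mod 41  (bits of 28 = 11100)
  bit 0 = 1: r = r^2 * 13 mod 41 = 1^2 * 13 = 1*13 = 13
  bit 1 = 1: r = r^2 * 13 mod 41 = 13^2 * 13 = 5*13 = 24
  bit 2 = 1: r = r^2 * 13 mod 41 = 24^2 * 13 = 2*13 = 26
  bit 3 = 0: r = r^2 mod 41 = 26^2 = 20
  bit 4 = 0: r = r^2 mod 41 = 20^2 = 31
  -> B = 31
s = B^a = 31^37 mod 41  (bits of 37 = 100101)
  bit 0 = 1: r = r^2 * 31 mod 41 = 1^2 * 31 = 1*31 = 31
  bit 1 = 0: r = r^2 mod 41 = 31^2 = 18
  bit 2 = 0: r = r^2 mod 41 = 18^2 = 37
  bit 3 = 1: r = r^2 * 31 mod 41 = 37^2 * 31 = 16*31 = 4
  bit 4 = 0: r = r^2 mod 41 = 4^2 = 16
  bit 5 = 1: r = r^2 * 31 mod 41 = 16^2 * 31 = 10*31 = 23
  -> s = B^a = 23

Answer: 12 31 23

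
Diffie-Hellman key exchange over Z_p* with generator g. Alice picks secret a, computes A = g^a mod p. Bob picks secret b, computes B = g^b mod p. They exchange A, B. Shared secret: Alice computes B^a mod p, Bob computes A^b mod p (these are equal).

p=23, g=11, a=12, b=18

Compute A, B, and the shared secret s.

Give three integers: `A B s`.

A = 11^12 mod 23  (bits of 12 = 1100)
  bit 0 = 1: r = r^2 * 11 mod 23 = 1^2 * 11 = 1*11 = 11
  bit 1 = 1: r = r^2 * 11 mod 23 = 11^2 * 11 = 6*11 = 20
  bit 2 = 0: r = r^2 mod 23 = 20^2 = 9
  bit 3 = 0: r = r^2 mod 23 = 9^2 = 12
  -> A = 12
B = 11^18 mod 23  (bits of 18 = 10010)
  bit 0 = 1: r = r^2 * 11 mod 23 = 1^2 * 11 = 1*11 = 11
  bit 1 = 0: r = r^2 mod 23 = 11^2 = 6
  bit 2 = 0: r = r^2 mod 23 = 6^2 = 13
  bit 3 = 1: r = r^2 * 11 mod 23 = 13^2 * 11 = 8*11 = 19
  bit 4 = 0: r = r^2 mod 23 = 19^2 = 16
  -> B = 16
s = B^a = 16^12 mod 23  (bits of 12 = 1100)
  bit 0 = 1: r = r^2 * 16 mod 23 = 1^2 * 16 = 1*16 = 16
  bit 1 = 1: r = r^2 * 16 mod 23 = 16^2 * 16 = 3*16 = 2
  bit 2 = 0: r = r^2 mod 23 = 2^2 = 4
  bit 3 = 0: r = r^2 mod 23 = 4^2 = 16
  -> s = B^a = 16

Answer: 12 16 16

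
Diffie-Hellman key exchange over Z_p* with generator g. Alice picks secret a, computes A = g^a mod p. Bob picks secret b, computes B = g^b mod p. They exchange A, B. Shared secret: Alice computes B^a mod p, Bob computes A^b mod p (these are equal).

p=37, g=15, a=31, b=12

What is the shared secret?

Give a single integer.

A = 15^31 mod 37  (bits of 31 = 11111)
  bit 0 = 1: r = r^2 * 15 mod 37 = 1^2 * 15 = 1*15 = 15
  bit 1 = 1: r = r^2 * 15 mod 37 = 15^2 * 15 = 3*15 = 8
  bit 2 = 1: r = r^2 * 15 mod 37 = 8^2 * 15 = 27*15 = 35
  bit 3 = 1: r = r^2 * 15 mod 37 = 35^2 * 15 = 4*15 = 23
  bit 4 = 1: r = r^2 * 15 mod 37 = 23^2 * 15 = 11*15 = 17
  -> A = 17
B = 15^12 mod 37  (bits of 12 = 1100)
  bit 0 = 1: r = r^2 * 15 mod 37 = 1^2 * 15 = 1*15 = 15
  bit 1 = 1: r = r^2 * 15 mod 37 = 15^2 * 15 = 3*15 = 8
  bit 2 = 0: r = r^2 mod 37 = 8^2 = 27
  bit 3 = 0: r = r^2 mod 37 = 27^2 = 26
  -> B = 26
s = B^a = 26^31 mod 37  (bits of 31 = 11111)
  bit 0 = 1: r = r^2 * 26 mod 37 = 1^2 * 26 = 1*26 = 26
  bit 1 = 1: r = r^2 * 26 mod 37 = 26^2 * 26 = 10*26 = 1
  bit 2 = 1: r = r^2 * 26 mod 37 = 1^2 * 26 = 1*26 = 26
  bit 3 = 1: r = r^2 * 26 mod 37 = 26^2 * 26 = 10*26 = 1
  bit 4 = 1: r = r^2 * 26 mod 37 = 1^2 * 26 = 1*26 = 26
  -> s = B^a = 26

Answer: 26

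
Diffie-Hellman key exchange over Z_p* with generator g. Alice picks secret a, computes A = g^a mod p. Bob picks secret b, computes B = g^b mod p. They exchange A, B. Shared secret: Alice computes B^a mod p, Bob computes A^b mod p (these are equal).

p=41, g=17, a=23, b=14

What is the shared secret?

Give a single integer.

Answer: 2

Derivation:
A = 17^23 mod 41  (bits of 23 = 10111)
  bit 0 = 1: r = r^2 * 17 mod 41 = 1^2 * 17 = 1*17 = 17
  bit 1 = 0: r = r^2 mod 41 = 17^2 = 2
  bit 2 = 1: r = r^2 * 17 mod 41 = 2^2 * 17 = 4*17 = 27
  bit 3 = 1: r = r^2 * 17 mod 41 = 27^2 * 17 = 32*17 = 11
  bit 4 = 1: r = r^2 * 17 mod 41 = 11^2 * 17 = 39*17 = 7
  -> A = 7
B = 17^14 mod 41  (bits of 14 = 1110)
  bit 0 = 1: r = r^2 * 17 mod 41 = 1^2 * 17 = 1*17 = 17
  bit 1 = 1: r = r^2 * 17 mod 41 = 17^2 * 17 = 2*17 = 34
  bit 2 = 1: r = r^2 * 17 mod 41 = 34^2 * 17 = 8*17 = 13
  bit 3 = 0: r = r^2 mod 41 = 13^2 = 5
  -> B = 5
s = B^a = 5^23 mod 41  (bits of 23 = 10111)
  bit 0 = 1: r = r^2 * 5 mod 41 = 1^2 * 5 = 1*5 = 5
  bit 1 = 0: r = r^2 mod 41 = 5^2 = 25
  bit 2 = 1: r = r^2 * 5 mod 41 = 25^2 * 5 = 10*5 = 9
  bit 3 = 1: r = r^2 * 5 mod 41 = 9^2 * 5 = 40*5 = 36
  bit 4 = 1: r = r^2 * 5 mod 41 = 36^2 * 5 = 25*5 = 2
  -> s = B^a = 2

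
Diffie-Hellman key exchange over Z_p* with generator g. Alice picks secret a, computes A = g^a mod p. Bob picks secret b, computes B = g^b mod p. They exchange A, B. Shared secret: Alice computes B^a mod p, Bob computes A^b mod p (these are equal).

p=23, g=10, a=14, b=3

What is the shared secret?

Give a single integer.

Answer: 3

Derivation:
A = 10^14 mod 23  (bits of 14 = 1110)
  bit 0 = 1: r = r^2 * 10 mod 23 = 1^2 * 10 = 1*10 = 10
  bit 1 = 1: r = r^2 * 10 mod 23 = 10^2 * 10 = 8*10 = 11
  bit 2 = 1: r = r^2 * 10 mod 23 = 11^2 * 10 = 6*10 = 14
  bit 3 = 0: r = r^2 mod 23 = 14^2 = 12
  -> A = 12
B = 10^3 mod 23  (bits of 3 = 11)
  bit 0 = 1: r = r^2 * 10 mod 23 = 1^2 * 10 = 1*10 = 10
  bit 1 = 1: r = r^2 * 10 mod 23 = 10^2 * 10 = 8*10 = 11
  -> B = 11
s = B^a = 11^14 mod 23  (bits of 14 = 1110)
  bit 0 = 1: r = r^2 * 11 mod 23 = 1^2 * 11 = 1*11 = 11
  bit 1 = 1: r = r^2 * 11 mod 23 = 11^2 * 11 = 6*11 = 20
  bit 2 = 1: r = r^2 * 11 mod 23 = 20^2 * 11 = 9*11 = 7
  bit 3 = 0: r = r^2 mod 23 = 7^2 = 3
  -> s = B^a = 3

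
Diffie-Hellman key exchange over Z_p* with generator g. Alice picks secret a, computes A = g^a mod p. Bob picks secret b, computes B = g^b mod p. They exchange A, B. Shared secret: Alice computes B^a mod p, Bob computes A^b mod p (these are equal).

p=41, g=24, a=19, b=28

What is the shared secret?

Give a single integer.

Answer: 23

Derivation:
A = 24^19 mod 41  (bits of 19 = 10011)
  bit 0 = 1: r = r^2 * 24 mod 41 = 1^2 * 24 = 1*24 = 24
  bit 1 = 0: r = r^2 mod 41 = 24^2 = 2
  bit 2 = 0: r = r^2 mod 41 = 2^2 = 4
  bit 3 = 1: r = r^2 * 24 mod 41 = 4^2 * 24 = 16*24 = 15
  bit 4 = 1: r = r^2 * 24 mod 41 = 15^2 * 24 = 20*24 = 29
  -> A = 29
B = 24^28 mod 41  (bits of 28 = 11100)
  bit 0 = 1: r = r^2 * 24 mod 41 = 1^2 * 24 = 1*24 = 24
  bit 1 = 1: r = r^2 * 24 mod 41 = 24^2 * 24 = 2*24 = 7
  bit 2 = 1: r = r^2 * 24 mod 41 = 7^2 * 24 = 8*24 = 28
  bit 3 = 0: r = r^2 mod 41 = 28^2 = 5
  bit 4 = 0: r = r^2 mod 41 = 5^2 = 25
  -> B = 25
s = B^a = 25^19 mod 41  (bits of 19 = 10011)
  bit 0 = 1: r = r^2 * 25 mod 41 = 1^2 * 25 = 1*25 = 25
  bit 1 = 0: r = r^2 mod 41 = 25^2 = 10
  bit 2 = 0: r = r^2 mod 41 = 10^2 = 18
  bit 3 = 1: r = r^2 * 25 mod 41 = 18^2 * 25 = 37*25 = 23
  bit 4 = 1: r = r^2 * 25 mod 41 = 23^2 * 25 = 37*25 = 23
  -> s = B^a = 23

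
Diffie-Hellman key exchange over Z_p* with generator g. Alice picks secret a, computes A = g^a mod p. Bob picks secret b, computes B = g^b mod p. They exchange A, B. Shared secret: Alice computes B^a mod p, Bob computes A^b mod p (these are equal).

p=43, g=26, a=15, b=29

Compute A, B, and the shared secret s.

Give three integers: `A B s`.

Answer: 27 33 27

Derivation:
A = 26^15 mod 43  (bits of 15 = 1111)
  bit 0 = 1: r = r^2 * 26 mod 43 = 1^2 * 26 = 1*26 = 26
  bit 1 = 1: r = r^2 * 26 mod 43 = 26^2 * 26 = 31*26 = 32
  bit 2 = 1: r = r^2 * 26 mod 43 = 32^2 * 26 = 35*26 = 7
  bit 3 = 1: r = r^2 * 26 mod 43 = 7^2 * 26 = 6*26 = 27
  -> A = 27
B = 26^29 mod 43  (bits of 29 = 11101)
  bit 0 = 1: r = r^2 * 26 mod 43 = 1^2 * 26 = 1*26 = 26
  bit 1 = 1: r = r^2 * 26 mod 43 = 26^2 * 26 = 31*26 = 32
  bit 2 = 1: r = r^2 * 26 mod 43 = 32^2 * 26 = 35*26 = 7
  bit 3 = 0: r = r^2 mod 43 = 7^2 = 6
  bit 4 = 1: r = r^2 * 26 mod 43 = 6^2 * 26 = 36*26 = 33
  -> B = 33
s = B^a = 33^15 mod 43  (bits of 15 = 1111)
  bit 0 = 1: r = r^2 * 33 mod 43 = 1^2 * 33 = 1*33 = 33
  bit 1 = 1: r = r^2 * 33 mod 43 = 33^2 * 33 = 14*33 = 32
  bit 2 = 1: r = r^2 * 33 mod 43 = 32^2 * 33 = 35*33 = 37
  bit 3 = 1: r = r^2 * 33 mod 43 = 37^2 * 33 = 36*33 = 27
  -> s = B^a = 27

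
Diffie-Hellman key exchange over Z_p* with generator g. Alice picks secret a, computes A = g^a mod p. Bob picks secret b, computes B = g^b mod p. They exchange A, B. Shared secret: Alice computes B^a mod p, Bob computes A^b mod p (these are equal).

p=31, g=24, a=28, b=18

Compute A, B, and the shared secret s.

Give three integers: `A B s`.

A = 24^28 mod 31  (bits of 28 = 11100)
  bit 0 = 1: r = r^2 * 24 mod 31 = 1^2 * 24 = 1*24 = 24
  bit 1 = 1: r = r^2 * 24 mod 31 = 24^2 * 24 = 18*24 = 29
  bit 2 = 1: r = r^2 * 24 mod 31 = 29^2 * 24 = 4*24 = 3
  bit 3 = 0: r = r^2 mod 31 = 3^2 = 9
  bit 4 = 0: r = r^2 mod 31 = 9^2 = 19
  -> A = 19
B = 24^18 mod 31  (bits of 18 = 10010)
  bit 0 = 1: r = r^2 * 24 mod 31 = 1^2 * 24 = 1*24 = 24
  bit 1 = 0: r = r^2 mod 31 = 24^2 = 18
  bit 2 = 0: r = r^2 mod 31 = 18^2 = 14
  bit 3 = 1: r = r^2 * 24 mod 31 = 14^2 * 24 = 10*24 = 23
  bit 4 = 0: r = r^2 mod 31 = 23^2 = 2
  -> B = 2
s = B^a = 2^28 mod 31  (bits of 28 = 11100)
  bit 0 = 1: r = r^2 * 2 mod 31 = 1^2 * 2 = 1*2 = 2
  bit 1 = 1: r = r^2 * 2 mod 31 = 2^2 * 2 = 4*2 = 8
  bit 2 = 1: r = r^2 * 2 mod 31 = 8^2 * 2 = 2*2 = 4
  bit 3 = 0: r = r^2 mod 31 = 4^2 = 16
  bit 4 = 0: r = r^2 mod 31 = 16^2 = 8
  -> s = B^a = 8

Answer: 19 2 8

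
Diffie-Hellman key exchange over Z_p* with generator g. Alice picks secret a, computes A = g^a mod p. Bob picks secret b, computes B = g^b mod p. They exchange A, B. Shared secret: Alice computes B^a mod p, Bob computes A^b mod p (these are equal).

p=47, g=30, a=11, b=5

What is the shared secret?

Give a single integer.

A = 30^11 mod 47  (bits of 11 = 1011)
  bit 0 = 1: r = r^2 * 30 mod 47 = 1^2 * 30 = 1*30 = 30
  bit 1 = 0: r = r^2 mod 47 = 30^2 = 7
  bit 2 = 1: r = r^2 * 30 mod 47 = 7^2 * 30 = 2*30 = 13
  bit 3 = 1: r = r^2 * 30 mod 47 = 13^2 * 30 = 28*30 = 41
  -> A = 41
B = 30^5 mod 47  (bits of 5 = 101)
  bit 0 = 1: r = r^2 * 30 mod 47 = 1^2 * 30 = 1*30 = 30
  bit 1 = 0: r = r^2 mod 47 = 30^2 = 7
  bit 2 = 1: r = r^2 * 30 mod 47 = 7^2 * 30 = 2*30 = 13
  -> B = 13
s = B^a = 13^11 mod 47  (bits of 11 = 1011)
  bit 0 = 1: r = r^2 * 13 mod 47 = 1^2 * 13 = 1*13 = 13
  bit 1 = 0: r = r^2 mod 47 = 13^2 = 28
  bit 2 = 1: r = r^2 * 13 mod 47 = 28^2 * 13 = 32*13 = 40
  bit 3 = 1: r = r^2 * 13 mod 47 = 40^2 * 13 = 2*13 = 26
  -> s = B^a = 26

Answer: 26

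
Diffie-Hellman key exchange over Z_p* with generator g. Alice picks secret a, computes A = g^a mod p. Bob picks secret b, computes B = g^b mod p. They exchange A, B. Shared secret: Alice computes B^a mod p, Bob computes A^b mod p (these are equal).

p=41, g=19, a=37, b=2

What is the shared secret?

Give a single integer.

A = 19^37 mod 41  (bits of 37 = 100101)
  bit 0 = 1: r = r^2 * 19 mod 41 = 1^2 * 19 = 1*19 = 19
  bit 1 = 0: r = r^2 mod 41 = 19^2 = 33
  bit 2 = 0: r = r^2 mod 41 = 33^2 = 23
  bit 3 = 1: r = r^2 * 19 mod 41 = 23^2 * 19 = 37*19 = 6
  bit 4 = 0: r = r^2 mod 41 = 6^2 = 36
  bit 5 = 1: r = r^2 * 19 mod 41 = 36^2 * 19 = 25*19 = 24
  -> A = 24
B = 19^2 mod 41  (bits of 2 = 10)
  bit 0 = 1: r = r^2 * 19 mod 41 = 1^2 * 19 = 1*19 = 19
  bit 1 = 0: r = r^2 mod 41 = 19^2 = 33
  -> B = 33
s = B^a = 33^37 mod 41  (bits of 37 = 100101)
  bit 0 = 1: r = r^2 * 33 mod 41 = 1^2 * 33 = 1*33 = 33
  bit 1 = 0: r = r^2 mod 41 = 33^2 = 23
  bit 2 = 0: r = r^2 mod 41 = 23^2 = 37
  bit 3 = 1: r = r^2 * 33 mod 41 = 37^2 * 33 = 16*33 = 36
  bit 4 = 0: r = r^2 mod 41 = 36^2 = 25
  bit 5 = 1: r = r^2 * 33 mod 41 = 25^2 * 33 = 10*33 = 2
  -> s = B^a = 2

Answer: 2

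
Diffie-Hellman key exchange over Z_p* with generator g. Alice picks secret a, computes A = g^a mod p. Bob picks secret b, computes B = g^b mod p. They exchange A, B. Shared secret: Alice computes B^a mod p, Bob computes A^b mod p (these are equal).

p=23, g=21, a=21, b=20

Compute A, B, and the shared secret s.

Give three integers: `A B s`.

Answer: 11 6 4

Derivation:
A = 21^21 mod 23  (bits of 21 = 10101)
  bit 0 = 1: r = r^2 * 21 mod 23 = 1^2 * 21 = 1*21 = 21
  bit 1 = 0: r = r^2 mod 23 = 21^2 = 4
  bit 2 = 1: r = r^2 * 21 mod 23 = 4^2 * 21 = 16*21 = 14
  bit 3 = 0: r = r^2 mod 23 = 14^2 = 12
  bit 4 = 1: r = r^2 * 21 mod 23 = 12^2 * 21 = 6*21 = 11
  -> A = 11
B = 21^20 mod 23  (bits of 20 = 10100)
  bit 0 = 1: r = r^2 * 21 mod 23 = 1^2 * 21 = 1*21 = 21
  bit 1 = 0: r = r^2 mod 23 = 21^2 = 4
  bit 2 = 1: r = r^2 * 21 mod 23 = 4^2 * 21 = 16*21 = 14
  bit 3 = 0: r = r^2 mod 23 = 14^2 = 12
  bit 4 = 0: r = r^2 mod 23 = 12^2 = 6
  -> B = 6
s = B^a = 6^21 mod 23  (bits of 21 = 10101)
  bit 0 = 1: r = r^2 * 6 mod 23 = 1^2 * 6 = 1*6 = 6
  bit 1 = 0: r = r^2 mod 23 = 6^2 = 13
  bit 2 = 1: r = r^2 * 6 mod 23 = 13^2 * 6 = 8*6 = 2
  bit 3 = 0: r = r^2 mod 23 = 2^2 = 4
  bit 4 = 1: r = r^2 * 6 mod 23 = 4^2 * 6 = 16*6 = 4
  -> s = B^a = 4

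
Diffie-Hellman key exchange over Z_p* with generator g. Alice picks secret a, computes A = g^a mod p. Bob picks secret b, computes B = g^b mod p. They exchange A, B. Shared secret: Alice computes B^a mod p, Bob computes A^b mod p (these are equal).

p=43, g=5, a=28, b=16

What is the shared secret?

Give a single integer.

Answer: 6

Derivation:
A = 5^28 mod 43  (bits of 28 = 11100)
  bit 0 = 1: r = r^2 * 5 mod 43 = 1^2 * 5 = 1*5 = 5
  bit 1 = 1: r = r^2 * 5 mod 43 = 5^2 * 5 = 25*5 = 39
  bit 2 = 1: r = r^2 * 5 mod 43 = 39^2 * 5 = 16*5 = 37
  bit 3 = 0: r = r^2 mod 43 = 37^2 = 36
  bit 4 = 0: r = r^2 mod 43 = 36^2 = 6
  -> A = 6
B = 5^16 mod 43  (bits of 16 = 10000)
  bit 0 = 1: r = r^2 * 5 mod 43 = 1^2 * 5 = 1*5 = 5
  bit 1 = 0: r = r^2 mod 43 = 5^2 = 25
  bit 2 = 0: r = r^2 mod 43 = 25^2 = 23
  bit 3 = 0: r = r^2 mod 43 = 23^2 = 13
  bit 4 = 0: r = r^2 mod 43 = 13^2 = 40
  -> B = 40
s = B^a = 40^28 mod 43  (bits of 28 = 11100)
  bit 0 = 1: r = r^2 * 40 mod 43 = 1^2 * 40 = 1*40 = 40
  bit 1 = 1: r = r^2 * 40 mod 43 = 40^2 * 40 = 9*40 = 16
  bit 2 = 1: r = r^2 * 40 mod 43 = 16^2 * 40 = 41*40 = 6
  bit 3 = 0: r = r^2 mod 43 = 6^2 = 36
  bit 4 = 0: r = r^2 mod 43 = 36^2 = 6
  -> s = B^a = 6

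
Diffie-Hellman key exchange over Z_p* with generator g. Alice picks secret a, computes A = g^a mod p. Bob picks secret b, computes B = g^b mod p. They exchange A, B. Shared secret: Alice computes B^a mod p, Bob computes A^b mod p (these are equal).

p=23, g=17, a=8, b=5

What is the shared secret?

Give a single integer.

A = 17^8 mod 23  (bits of 8 = 1000)
  bit 0 = 1: r = r^2 * 17 mod 23 = 1^2 * 17 = 1*17 = 17
  bit 1 = 0: r = r^2 mod 23 = 17^2 = 13
  bit 2 = 0: r = r^2 mod 23 = 13^2 = 8
  bit 3 = 0: r = r^2 mod 23 = 8^2 = 18
  -> A = 18
B = 17^5 mod 23  (bits of 5 = 101)
  bit 0 = 1: r = r^2 * 17 mod 23 = 1^2 * 17 = 1*17 = 17
  bit 1 = 0: r = r^2 mod 23 = 17^2 = 13
  bit 2 = 1: r = r^2 * 17 mod 23 = 13^2 * 17 = 8*17 = 21
  -> B = 21
s = B^a = 21^8 mod 23  (bits of 8 = 1000)
  bit 0 = 1: r = r^2 * 21 mod 23 = 1^2 * 21 = 1*21 = 21
  bit 1 = 0: r = r^2 mod 23 = 21^2 = 4
  bit 2 = 0: r = r^2 mod 23 = 4^2 = 16
  bit 3 = 0: r = r^2 mod 23 = 16^2 = 3
  -> s = B^a = 3

Answer: 3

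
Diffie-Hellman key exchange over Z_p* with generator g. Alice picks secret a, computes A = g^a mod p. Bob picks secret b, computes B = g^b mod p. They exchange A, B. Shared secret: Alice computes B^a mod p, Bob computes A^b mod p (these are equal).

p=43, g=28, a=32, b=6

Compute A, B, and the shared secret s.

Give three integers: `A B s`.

A = 28^32 mod 43  (bits of 32 = 100000)
  bit 0 = 1: r = r^2 * 28 mod 43 = 1^2 * 28 = 1*28 = 28
  bit 1 = 0: r = r^2 mod 43 = 28^2 = 10
  bit 2 = 0: r = r^2 mod 43 = 10^2 = 14
  bit 3 = 0: r = r^2 mod 43 = 14^2 = 24
  bit 4 = 0: r = r^2 mod 43 = 24^2 = 17
  bit 5 = 0: r = r^2 mod 43 = 17^2 = 31
  -> A = 31
B = 28^6 mod 43  (bits of 6 = 110)
  bit 0 = 1: r = r^2 * 28 mod 43 = 1^2 * 28 = 1*28 = 28
  bit 1 = 1: r = r^2 * 28 mod 43 = 28^2 * 28 = 10*28 = 22
  bit 2 = 0: r = r^2 mod 43 = 22^2 = 11
  -> B = 11
s = B^a = 11^32 mod 43  (bits of 32 = 100000)
  bit 0 = 1: r = r^2 * 11 mod 43 = 1^2 * 11 = 1*11 = 11
  bit 1 = 0: r = r^2 mod 43 = 11^2 = 35
  bit 2 = 0: r = r^2 mod 43 = 35^2 = 21
  bit 3 = 0: r = r^2 mod 43 = 21^2 = 11
  bit 4 = 0: r = r^2 mod 43 = 11^2 = 35
  bit 5 = 0: r = r^2 mod 43 = 35^2 = 21
  -> s = B^a = 21

Answer: 31 11 21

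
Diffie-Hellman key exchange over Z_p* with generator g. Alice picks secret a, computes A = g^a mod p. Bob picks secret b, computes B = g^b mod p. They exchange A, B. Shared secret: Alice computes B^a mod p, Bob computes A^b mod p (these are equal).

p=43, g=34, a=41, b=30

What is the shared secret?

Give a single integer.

A = 34^41 mod 43  (bits of 41 = 101001)
  bit 0 = 1: r = r^2 * 34 mod 43 = 1^2 * 34 = 1*34 = 34
  bit 1 = 0: r = r^2 mod 43 = 34^2 = 38
  bit 2 = 1: r = r^2 * 34 mod 43 = 38^2 * 34 = 25*34 = 33
  bit 3 = 0: r = r^2 mod 43 = 33^2 = 14
  bit 4 = 0: r = r^2 mod 43 = 14^2 = 24
  bit 5 = 1: r = r^2 * 34 mod 43 = 24^2 * 34 = 17*34 = 19
  -> A = 19
B = 34^30 mod 43  (bits of 30 = 11110)
  bit 0 = 1: r = r^2 * 34 mod 43 = 1^2 * 34 = 1*34 = 34
  bit 1 = 1: r = r^2 * 34 mod 43 = 34^2 * 34 = 38*34 = 2
  bit 2 = 1: r = r^2 * 34 mod 43 = 2^2 * 34 = 4*34 = 7
  bit 3 = 1: r = r^2 * 34 mod 43 = 7^2 * 34 = 6*34 = 32
  bit 4 = 0: r = r^2 mod 43 = 32^2 = 35
  -> B = 35
s = B^a = 35^41 mod 43  (bits of 41 = 101001)
  bit 0 = 1: r = r^2 * 35 mod 43 = 1^2 * 35 = 1*35 = 35
  bit 1 = 0: r = r^2 mod 43 = 35^2 = 21
  bit 2 = 1: r = r^2 * 35 mod 43 = 21^2 * 35 = 11*35 = 41
  bit 3 = 0: r = r^2 mod 43 = 41^2 = 4
  bit 4 = 0: r = r^2 mod 43 = 4^2 = 16
  bit 5 = 1: r = r^2 * 35 mod 43 = 16^2 * 35 = 41*35 = 16
  -> s = B^a = 16

Answer: 16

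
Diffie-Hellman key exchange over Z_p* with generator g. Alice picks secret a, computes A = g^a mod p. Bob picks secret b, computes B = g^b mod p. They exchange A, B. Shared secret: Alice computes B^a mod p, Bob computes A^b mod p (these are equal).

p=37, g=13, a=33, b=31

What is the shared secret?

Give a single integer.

A = 13^33 mod 37  (bits of 33 = 100001)
  bit 0 = 1: r = r^2 * 13 mod 37 = 1^2 * 13 = 1*13 = 13
  bit 1 = 0: r = r^2 mod 37 = 13^2 = 21
  bit 2 = 0: r = r^2 mod 37 = 21^2 = 34
  bit 3 = 0: r = r^2 mod 37 = 34^2 = 9
  bit 4 = 0: r = r^2 mod 37 = 9^2 = 7
  bit 5 = 1: r = r^2 * 13 mod 37 = 7^2 * 13 = 12*13 = 8
  -> A = 8
B = 13^31 mod 37  (bits of 31 = 11111)
  bit 0 = 1: r = r^2 * 13 mod 37 = 1^2 * 13 = 1*13 = 13
  bit 1 = 1: r = r^2 * 13 mod 37 = 13^2 * 13 = 21*13 = 14
  bit 2 = 1: r = r^2 * 13 mod 37 = 14^2 * 13 = 11*13 = 32
  bit 3 = 1: r = r^2 * 13 mod 37 = 32^2 * 13 = 25*13 = 29
  bit 4 = 1: r = r^2 * 13 mod 37 = 29^2 * 13 = 27*13 = 18
  -> B = 18
s = B^a = 18^33 mod 37  (bits of 33 = 100001)
  bit 0 = 1: r = r^2 * 18 mod 37 = 1^2 * 18 = 1*18 = 18
  bit 1 = 0: r = r^2 mod 37 = 18^2 = 28
  bit 2 = 0: r = r^2 mod 37 = 28^2 = 7
  bit 3 = 0: r = r^2 mod 37 = 7^2 = 12
  bit 4 = 0: r = r^2 mod 37 = 12^2 = 33
  bit 5 = 1: r = r^2 * 18 mod 37 = 33^2 * 18 = 16*18 = 29
  -> s = B^a = 29

Answer: 29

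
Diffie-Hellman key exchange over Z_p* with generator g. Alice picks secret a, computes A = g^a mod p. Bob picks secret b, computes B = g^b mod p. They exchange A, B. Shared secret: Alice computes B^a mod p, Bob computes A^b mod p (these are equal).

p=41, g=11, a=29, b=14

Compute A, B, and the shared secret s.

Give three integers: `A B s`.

A = 11^29 mod 41  (bits of 29 = 11101)
  bit 0 = 1: r = r^2 * 11 mod 41 = 1^2 * 11 = 1*11 = 11
  bit 1 = 1: r = r^2 * 11 mod 41 = 11^2 * 11 = 39*11 = 19
  bit 2 = 1: r = r^2 * 11 mod 41 = 19^2 * 11 = 33*11 = 35
  bit 3 = 0: r = r^2 mod 41 = 35^2 = 36
  bit 4 = 1: r = r^2 * 11 mod 41 = 36^2 * 11 = 25*11 = 29
  -> A = 29
B = 11^14 mod 41  (bits of 14 = 1110)
  bit 0 = 1: r = r^2 * 11 mod 41 = 1^2 * 11 = 1*11 = 11
  bit 1 = 1: r = r^2 * 11 mod 41 = 11^2 * 11 = 39*11 = 19
  bit 2 = 1: r = r^2 * 11 mod 41 = 19^2 * 11 = 33*11 = 35
  bit 3 = 0: r = r^2 mod 41 = 35^2 = 36
  -> B = 36
s = B^a = 36^29 mod 41  (bits of 29 = 11101)
  bit 0 = 1: r = r^2 * 36 mod 41 = 1^2 * 36 = 1*36 = 36
  bit 1 = 1: r = r^2 * 36 mod 41 = 36^2 * 36 = 25*36 = 39
  bit 2 = 1: r = r^2 * 36 mod 41 = 39^2 * 36 = 4*36 = 21
  bit 3 = 0: r = r^2 mod 41 = 21^2 = 31
  bit 4 = 1: r = r^2 * 36 mod 41 = 31^2 * 36 = 18*36 = 33
  -> s = B^a = 33

Answer: 29 36 33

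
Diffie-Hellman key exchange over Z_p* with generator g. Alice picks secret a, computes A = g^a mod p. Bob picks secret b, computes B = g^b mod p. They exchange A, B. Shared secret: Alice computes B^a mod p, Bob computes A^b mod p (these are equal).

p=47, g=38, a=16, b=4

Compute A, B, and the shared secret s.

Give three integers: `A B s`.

Answer: 37 28 36

Derivation:
A = 38^16 mod 47  (bits of 16 = 10000)
  bit 0 = 1: r = r^2 * 38 mod 47 = 1^2 * 38 = 1*38 = 38
  bit 1 = 0: r = r^2 mod 47 = 38^2 = 34
  bit 2 = 0: r = r^2 mod 47 = 34^2 = 28
  bit 3 = 0: r = r^2 mod 47 = 28^2 = 32
  bit 4 = 0: r = r^2 mod 47 = 32^2 = 37
  -> A = 37
B = 38^4 mod 47  (bits of 4 = 100)
  bit 0 = 1: r = r^2 * 38 mod 47 = 1^2 * 38 = 1*38 = 38
  bit 1 = 0: r = r^2 mod 47 = 38^2 = 34
  bit 2 = 0: r = r^2 mod 47 = 34^2 = 28
  -> B = 28
s = B^a = 28^16 mod 47  (bits of 16 = 10000)
  bit 0 = 1: r = r^2 * 28 mod 47 = 1^2 * 28 = 1*28 = 28
  bit 1 = 0: r = r^2 mod 47 = 28^2 = 32
  bit 2 = 0: r = r^2 mod 47 = 32^2 = 37
  bit 3 = 0: r = r^2 mod 47 = 37^2 = 6
  bit 4 = 0: r = r^2 mod 47 = 6^2 = 36
  -> s = B^a = 36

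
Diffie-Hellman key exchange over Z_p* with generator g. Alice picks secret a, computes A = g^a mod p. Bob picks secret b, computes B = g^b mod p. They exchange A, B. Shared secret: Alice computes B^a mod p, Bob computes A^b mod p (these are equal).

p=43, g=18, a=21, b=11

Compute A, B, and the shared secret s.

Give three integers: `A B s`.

Answer: 42 5 42

Derivation:
A = 18^21 mod 43  (bits of 21 = 10101)
  bit 0 = 1: r = r^2 * 18 mod 43 = 1^2 * 18 = 1*18 = 18
  bit 1 = 0: r = r^2 mod 43 = 18^2 = 23
  bit 2 = 1: r = r^2 * 18 mod 43 = 23^2 * 18 = 13*18 = 19
  bit 3 = 0: r = r^2 mod 43 = 19^2 = 17
  bit 4 = 1: r = r^2 * 18 mod 43 = 17^2 * 18 = 31*18 = 42
  -> A = 42
B = 18^11 mod 43  (bits of 11 = 1011)
  bit 0 = 1: r = r^2 * 18 mod 43 = 1^2 * 18 = 1*18 = 18
  bit 1 = 0: r = r^2 mod 43 = 18^2 = 23
  bit 2 = 1: r = r^2 * 18 mod 43 = 23^2 * 18 = 13*18 = 19
  bit 3 = 1: r = r^2 * 18 mod 43 = 19^2 * 18 = 17*18 = 5
  -> B = 5
s = B^a = 5^21 mod 43  (bits of 21 = 10101)
  bit 0 = 1: r = r^2 * 5 mod 43 = 1^2 * 5 = 1*5 = 5
  bit 1 = 0: r = r^2 mod 43 = 5^2 = 25
  bit 2 = 1: r = r^2 * 5 mod 43 = 25^2 * 5 = 23*5 = 29
  bit 3 = 0: r = r^2 mod 43 = 29^2 = 24
  bit 4 = 1: r = r^2 * 5 mod 43 = 24^2 * 5 = 17*5 = 42
  -> s = B^a = 42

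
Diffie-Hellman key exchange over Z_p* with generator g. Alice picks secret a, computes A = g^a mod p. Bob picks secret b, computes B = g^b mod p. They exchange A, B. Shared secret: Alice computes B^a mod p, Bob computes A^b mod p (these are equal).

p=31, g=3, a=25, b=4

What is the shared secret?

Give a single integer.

A = 3^25 mod 31  (bits of 25 = 11001)
  bit 0 = 1: r = r^2 * 3 mod 31 = 1^2 * 3 = 1*3 = 3
  bit 1 = 1: r = r^2 * 3 mod 31 = 3^2 * 3 = 9*3 = 27
  bit 2 = 0: r = r^2 mod 31 = 27^2 = 16
  bit 3 = 0: r = r^2 mod 31 = 16^2 = 8
  bit 4 = 1: r = r^2 * 3 mod 31 = 8^2 * 3 = 2*3 = 6
  -> A = 6
B = 3^4 mod 31  (bits of 4 = 100)
  bit 0 = 1: r = r^2 * 3 mod 31 = 1^2 * 3 = 1*3 = 3
  bit 1 = 0: r = r^2 mod 31 = 3^2 = 9
  bit 2 = 0: r = r^2 mod 31 = 9^2 = 19
  -> B = 19
s = B^a = 19^25 mod 31  (bits of 25 = 11001)
  bit 0 = 1: r = r^2 * 19 mod 31 = 1^2 * 19 = 1*19 = 19
  bit 1 = 1: r = r^2 * 19 mod 31 = 19^2 * 19 = 20*19 = 8
  bit 2 = 0: r = r^2 mod 31 = 8^2 = 2
  bit 3 = 0: r = r^2 mod 31 = 2^2 = 4
  bit 4 = 1: r = r^2 * 19 mod 31 = 4^2 * 19 = 16*19 = 25
  -> s = B^a = 25

Answer: 25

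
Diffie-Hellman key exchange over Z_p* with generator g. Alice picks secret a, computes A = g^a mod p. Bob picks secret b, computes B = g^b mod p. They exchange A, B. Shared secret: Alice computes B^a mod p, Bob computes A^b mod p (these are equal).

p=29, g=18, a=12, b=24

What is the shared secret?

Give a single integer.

A = 18^12 mod 29  (bits of 12 = 1100)
  bit 0 = 1: r = r^2 * 18 mod 29 = 1^2 * 18 = 1*18 = 18
  bit 1 = 1: r = r^2 * 18 mod 29 = 18^2 * 18 = 5*18 = 3
  bit 2 = 0: r = r^2 mod 29 = 3^2 = 9
  bit 3 = 0: r = r^2 mod 29 = 9^2 = 23
  -> A = 23
B = 18^24 mod 29  (bits of 24 = 11000)
  bit 0 = 1: r = r^2 * 18 mod 29 = 1^2 * 18 = 1*18 = 18
  bit 1 = 1: r = r^2 * 18 mod 29 = 18^2 * 18 = 5*18 = 3
  bit 2 = 0: r = r^2 mod 29 = 3^2 = 9
  bit 3 = 0: r = r^2 mod 29 = 9^2 = 23
  bit 4 = 0: r = r^2 mod 29 = 23^2 = 7
  -> B = 7
s = B^a = 7^12 mod 29  (bits of 12 = 1100)
  bit 0 = 1: r = r^2 * 7 mod 29 = 1^2 * 7 = 1*7 = 7
  bit 1 = 1: r = r^2 * 7 mod 29 = 7^2 * 7 = 20*7 = 24
  bit 2 = 0: r = r^2 mod 29 = 24^2 = 25
  bit 3 = 0: r = r^2 mod 29 = 25^2 = 16
  -> s = B^a = 16

Answer: 16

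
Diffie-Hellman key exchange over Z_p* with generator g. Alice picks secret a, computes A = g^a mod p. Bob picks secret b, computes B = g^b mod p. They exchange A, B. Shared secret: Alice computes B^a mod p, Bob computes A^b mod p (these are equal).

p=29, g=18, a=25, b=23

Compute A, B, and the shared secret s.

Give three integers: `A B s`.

A = 18^25 mod 29  (bits of 25 = 11001)
  bit 0 = 1: r = r^2 * 18 mod 29 = 1^2 * 18 = 1*18 = 18
  bit 1 = 1: r = r^2 * 18 mod 29 = 18^2 * 18 = 5*18 = 3
  bit 2 = 0: r = r^2 mod 29 = 3^2 = 9
  bit 3 = 0: r = r^2 mod 29 = 9^2 = 23
  bit 4 = 1: r = r^2 * 18 mod 29 = 23^2 * 18 = 7*18 = 10
  -> A = 10
B = 18^23 mod 29  (bits of 23 = 10111)
  bit 0 = 1: r = r^2 * 18 mod 29 = 1^2 * 18 = 1*18 = 18
  bit 1 = 0: r = r^2 mod 29 = 18^2 = 5
  bit 2 = 1: r = r^2 * 18 mod 29 = 5^2 * 18 = 25*18 = 15
  bit 3 = 1: r = r^2 * 18 mod 29 = 15^2 * 18 = 22*18 = 19
  bit 4 = 1: r = r^2 * 18 mod 29 = 19^2 * 18 = 13*18 = 2
  -> B = 2
s = B^a = 2^25 mod 29  (bits of 25 = 11001)
  bit 0 = 1: r = r^2 * 2 mod 29 = 1^2 * 2 = 1*2 = 2
  bit 1 = 1: r = r^2 * 2 mod 29 = 2^2 * 2 = 4*2 = 8
  bit 2 = 0: r = r^2 mod 29 = 8^2 = 6
  bit 3 = 0: r = r^2 mod 29 = 6^2 = 7
  bit 4 = 1: r = r^2 * 2 mod 29 = 7^2 * 2 = 20*2 = 11
  -> s = B^a = 11

Answer: 10 2 11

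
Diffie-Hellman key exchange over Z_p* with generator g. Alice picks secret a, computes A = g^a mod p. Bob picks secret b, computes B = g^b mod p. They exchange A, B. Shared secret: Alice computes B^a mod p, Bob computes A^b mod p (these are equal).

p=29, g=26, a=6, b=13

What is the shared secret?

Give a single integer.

A = 26^6 mod 29  (bits of 6 = 110)
  bit 0 = 1: r = r^2 * 26 mod 29 = 1^2 * 26 = 1*26 = 26
  bit 1 = 1: r = r^2 * 26 mod 29 = 26^2 * 26 = 9*26 = 2
  bit 2 = 0: r = r^2 mod 29 = 2^2 = 4
  -> A = 4
B = 26^13 mod 29  (bits of 13 = 1101)
  bit 0 = 1: r = r^2 * 26 mod 29 = 1^2 * 26 = 1*26 = 26
  bit 1 = 1: r = r^2 * 26 mod 29 = 26^2 * 26 = 9*26 = 2
  bit 2 = 0: r = r^2 mod 29 = 2^2 = 4
  bit 3 = 1: r = r^2 * 26 mod 29 = 4^2 * 26 = 16*26 = 10
  -> B = 10
s = B^a = 10^6 mod 29  (bits of 6 = 110)
  bit 0 = 1: r = r^2 * 10 mod 29 = 1^2 * 10 = 1*10 = 10
  bit 1 = 1: r = r^2 * 10 mod 29 = 10^2 * 10 = 13*10 = 14
  bit 2 = 0: r = r^2 mod 29 = 14^2 = 22
  -> s = B^a = 22

Answer: 22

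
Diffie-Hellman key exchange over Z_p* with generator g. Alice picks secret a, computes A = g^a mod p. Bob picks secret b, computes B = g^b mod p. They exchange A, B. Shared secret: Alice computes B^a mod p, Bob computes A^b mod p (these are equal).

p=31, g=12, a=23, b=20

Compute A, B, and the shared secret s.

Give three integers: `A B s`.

A = 12^23 mod 31  (bits of 23 = 10111)
  bit 0 = 1: r = r^2 * 12 mod 31 = 1^2 * 12 = 1*12 = 12
  bit 1 = 0: r = r^2 mod 31 = 12^2 = 20
  bit 2 = 1: r = r^2 * 12 mod 31 = 20^2 * 12 = 28*12 = 26
  bit 3 = 1: r = r^2 * 12 mod 31 = 26^2 * 12 = 25*12 = 21
  bit 4 = 1: r = r^2 * 12 mod 31 = 21^2 * 12 = 7*12 = 22
  -> A = 22
B = 12^20 mod 31  (bits of 20 = 10100)
  bit 0 = 1: r = r^2 * 12 mod 31 = 1^2 * 12 = 1*12 = 12
  bit 1 = 0: r = r^2 mod 31 = 12^2 = 20
  bit 2 = 1: r = r^2 * 12 mod 31 = 20^2 * 12 = 28*12 = 26
  bit 3 = 0: r = r^2 mod 31 = 26^2 = 25
  bit 4 = 0: r = r^2 mod 31 = 25^2 = 5
  -> B = 5
s = B^a = 5^23 mod 31  (bits of 23 = 10111)
  bit 0 = 1: r = r^2 * 5 mod 31 = 1^2 * 5 = 1*5 = 5
  bit 1 = 0: r = r^2 mod 31 = 5^2 = 25
  bit 2 = 1: r = r^2 * 5 mod 31 = 25^2 * 5 = 5*5 = 25
  bit 3 = 1: r = r^2 * 5 mod 31 = 25^2 * 5 = 5*5 = 25
  bit 4 = 1: r = r^2 * 5 mod 31 = 25^2 * 5 = 5*5 = 25
  -> s = B^a = 25

Answer: 22 5 25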